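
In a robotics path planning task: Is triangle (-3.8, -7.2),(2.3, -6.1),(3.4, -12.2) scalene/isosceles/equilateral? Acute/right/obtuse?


Side lengths squared: AB^2=38.42, BC^2=38.42, CA^2=76.84
Sorted: [38.42, 38.42, 76.84]
By sides: Isosceles, By angles: Right

Isosceles, Right


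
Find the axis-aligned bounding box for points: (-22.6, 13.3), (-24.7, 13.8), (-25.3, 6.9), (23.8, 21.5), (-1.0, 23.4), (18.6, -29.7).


x range: [-25.3, 23.8]
y range: [-29.7, 23.4]
Bounding box: (-25.3,-29.7) to (23.8,23.4)

(-25.3,-29.7) to (23.8,23.4)


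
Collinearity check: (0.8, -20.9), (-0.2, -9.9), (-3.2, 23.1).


Cross product: ((-0.2)-0.8)*(23.1-(-20.9)) - ((-9.9)-(-20.9))*((-3.2)-0.8)
= 0

Yes, collinear


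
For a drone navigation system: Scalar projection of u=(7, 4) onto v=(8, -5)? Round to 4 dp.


u.v = 36, |v| = sqrt(89) = 9.434
Scalar projection = u.v / |v| = 36 / sqrt(89) = 3.816

3.816


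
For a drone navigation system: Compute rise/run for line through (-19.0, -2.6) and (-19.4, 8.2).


slope = (y2-y1)/(x2-x1) = (8.2-(-2.6))/((-19.4)-(-19)) = 10.8/(-0.4) = -27

-27


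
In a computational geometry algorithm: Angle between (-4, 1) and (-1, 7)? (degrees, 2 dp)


u.v = 11, |u| = sqrt(17) = 4.1231, |v| = sqrt(50) = 7.0711
cos(theta) = u.v/(|u||v|) = 11/sqrt(850) = 0.377297
theta = acos(0.377297) = 67.83 degrees

67.83 degrees


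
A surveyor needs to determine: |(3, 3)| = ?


|u| = sqrt(3^2 + 3^2) = sqrt(18) = 4.2426

4.2426


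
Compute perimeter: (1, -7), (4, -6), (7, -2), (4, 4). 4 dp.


Sides: (1, -7)->(4, -6): sqrt(10) = 3.162278, (4, -6)->(7, -2): sqrt(25) = 5, (7, -2)->(4, 4): sqrt(45) = 6.708204, (4, 4)->(1, -7): sqrt(130) = 11.401754
Sum = 26.272236
Perimeter = 26.2722

26.2722


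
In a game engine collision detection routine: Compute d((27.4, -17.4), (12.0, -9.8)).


dx=-15.4, dy=7.6
d^2 = (-15.4)^2 + 7.6^2 = 294.92
d = sqrt(294.92) = 17.1732

17.1732


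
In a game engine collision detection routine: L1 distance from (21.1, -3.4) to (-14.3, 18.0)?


|21.1-(-14.3)| + |(-3.4)-18| = 35.4 + 21.4 = 56.8

56.8


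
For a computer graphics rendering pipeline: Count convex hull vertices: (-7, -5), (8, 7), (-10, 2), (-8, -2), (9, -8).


Convex hull vertices (CCW): (-10, 2), (-7, -5), (9, -8), (8, 7)
Count = 4

4


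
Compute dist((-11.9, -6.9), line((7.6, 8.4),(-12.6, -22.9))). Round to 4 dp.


|cross product| = 301.29
|line direction| = sqrt(1387.73) = 37.2522
Distance = 301.29/sqrt(1387.73) = 8.0878

8.0878


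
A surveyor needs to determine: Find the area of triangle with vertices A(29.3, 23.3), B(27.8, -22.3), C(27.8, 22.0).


Area = |x_A(y_B-y_C) + x_B(y_C-y_A) + x_C(y_A-y_B)|/2
= |(-1297.99) + (-36.14) + 1267.68|/2
= 66.45/2 = 33.225

33.225


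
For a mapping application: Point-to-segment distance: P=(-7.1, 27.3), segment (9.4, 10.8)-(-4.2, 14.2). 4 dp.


Project P onto AB: t = 1 (clamped to [0,1])
Closest point on segment: (-4.2, 14.2)
Distance: 13.4172

13.4172


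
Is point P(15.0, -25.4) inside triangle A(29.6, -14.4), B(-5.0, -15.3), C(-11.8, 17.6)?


Cross products: AB x AP = 367.46, BC x BP = -589.32, CA x CP = -922.6
All same sign? no

No, outside


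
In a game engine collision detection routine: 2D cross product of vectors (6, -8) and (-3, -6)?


u x v = u_x*v_y - u_y*v_x = 6*(-6) - (-8)*(-3)
= (-36) - 24 = -60

-60


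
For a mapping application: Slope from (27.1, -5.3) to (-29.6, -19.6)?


slope = (y2-y1)/(x2-x1) = ((-19.6)-(-5.3))/((-29.6)-27.1) = (-14.3)/(-56.7) = 0.2522

0.2522


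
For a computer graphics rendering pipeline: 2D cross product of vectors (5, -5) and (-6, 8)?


u x v = u_x*v_y - u_y*v_x = 5*8 - (-5)*(-6)
= 40 - 30 = 10

10


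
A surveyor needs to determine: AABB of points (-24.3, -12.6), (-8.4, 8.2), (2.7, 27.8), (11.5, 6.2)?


x range: [-24.3, 11.5]
y range: [-12.6, 27.8]
Bounding box: (-24.3,-12.6) to (11.5,27.8)

(-24.3,-12.6) to (11.5,27.8)


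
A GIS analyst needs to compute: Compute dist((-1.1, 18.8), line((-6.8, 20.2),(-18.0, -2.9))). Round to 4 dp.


|cross product| = 147.35
|line direction| = sqrt(659.05) = 25.672
Distance = 147.35/sqrt(659.05) = 5.7397

5.7397


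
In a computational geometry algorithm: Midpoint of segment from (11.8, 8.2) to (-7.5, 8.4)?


M = ((11.8+(-7.5))/2, (8.2+8.4)/2)
= (2.15, 8.3)

(2.15, 8.3)


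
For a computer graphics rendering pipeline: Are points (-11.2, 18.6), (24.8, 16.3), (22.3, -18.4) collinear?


Cross product: (24.8-(-11.2))*((-18.4)-18.6) - (16.3-18.6)*(22.3-(-11.2))
= -1254.95

No, not collinear


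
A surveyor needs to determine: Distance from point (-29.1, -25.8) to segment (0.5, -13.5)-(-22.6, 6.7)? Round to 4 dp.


Project P onto AB: t = 0.4623 (clamped to [0,1])
Closest point on segment: (-10.1785, -4.1621)
Distance: 28.7441

28.7441


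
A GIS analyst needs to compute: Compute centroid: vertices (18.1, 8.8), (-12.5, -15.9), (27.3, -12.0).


Centroid = ((x_A+x_B+x_C)/3, (y_A+y_B+y_C)/3)
= ((18.1+(-12.5)+27.3)/3, (8.8+(-15.9)+(-12))/3)
= (10.9667, -6.3667)

(10.9667, -6.3667)


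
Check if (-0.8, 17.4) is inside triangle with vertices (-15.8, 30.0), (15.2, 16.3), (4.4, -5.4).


Cross products: AB x AP = -185.1, BC x BP = -359.08, CA x CP = -276.48
All same sign? yes

Yes, inside


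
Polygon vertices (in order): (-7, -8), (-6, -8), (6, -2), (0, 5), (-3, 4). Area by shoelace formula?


Shoelace sum: ((-7)*(-8) - (-6)*(-8)) + ((-6)*(-2) - 6*(-8)) + (6*5 - 0*(-2)) + (0*4 - (-3)*5) + ((-3)*(-8) - (-7)*4)
= 165
Area = |165|/2 = 82.5

82.5


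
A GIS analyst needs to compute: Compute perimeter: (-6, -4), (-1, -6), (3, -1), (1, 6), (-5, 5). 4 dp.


Sides: (-6, -4)->(-1, -6): sqrt(29) = 5.385165, (-1, -6)->(3, -1): sqrt(41) = 6.403124, (3, -1)->(1, 6): sqrt(53) = 7.28011, (1, 6)->(-5, 5): sqrt(37) = 6.082763, (-5, 5)->(-6, -4): sqrt(82) = 9.055385
Sum = 34.206547
Perimeter = 34.2065

34.2065


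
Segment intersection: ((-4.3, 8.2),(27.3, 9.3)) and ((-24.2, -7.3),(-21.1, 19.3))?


Cross products: d1=-481.29, d2=-1318.44, d3=-467.91, d4=369.24
d1*d2 < 0 and d3*d4 < 0? no

No, they don't intersect


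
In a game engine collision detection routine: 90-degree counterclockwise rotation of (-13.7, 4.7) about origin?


90° CCW: (x,y) -> (-y, x)
(-13.7,4.7) -> (-4.7, -13.7)

(-4.7, -13.7)


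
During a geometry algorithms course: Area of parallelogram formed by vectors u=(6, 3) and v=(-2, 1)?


|u x v| = |6*1 - 3*(-2)|
= |6 - (-6)| = 12

12


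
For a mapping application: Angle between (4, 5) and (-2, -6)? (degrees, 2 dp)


u.v = -38, |u| = sqrt(41) = 6.4031, |v| = sqrt(40) = 6.3246
cos(theta) = u.v/(|u||v|) = -38/sqrt(1640) = -0.938343
theta = acos(-0.938343) = 159.78 degrees

159.78 degrees


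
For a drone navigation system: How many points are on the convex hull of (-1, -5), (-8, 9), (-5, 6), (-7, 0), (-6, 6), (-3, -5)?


Convex hull vertices (CCW): (-8, 9), (-7, 0), (-3, -5), (-1, -5), (-5, 6)
Count = 5

5


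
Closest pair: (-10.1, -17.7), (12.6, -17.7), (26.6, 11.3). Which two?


d(P0,P1) = 22.7, d(P0,P2) = 46.7749, d(P1,P2) = 32.2025
Closest: P0 and P1

Closest pair: (-10.1, -17.7) and (12.6, -17.7), distance = 22.7


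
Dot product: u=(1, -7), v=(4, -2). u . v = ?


u . v = u_x*v_x + u_y*v_y = 1*4 + (-7)*(-2)
= 4 + 14 = 18

18


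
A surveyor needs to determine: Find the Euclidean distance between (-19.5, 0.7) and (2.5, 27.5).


dx=22, dy=26.8
d^2 = 22^2 + 26.8^2 = 1202.24
d = sqrt(1202.24) = 34.6733

34.6733


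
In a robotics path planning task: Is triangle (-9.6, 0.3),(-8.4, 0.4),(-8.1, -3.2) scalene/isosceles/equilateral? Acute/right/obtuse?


Side lengths squared: AB^2=1.45, BC^2=13.05, CA^2=14.5
Sorted: [1.45, 13.05, 14.5]
By sides: Scalene, By angles: Right

Scalene, Right


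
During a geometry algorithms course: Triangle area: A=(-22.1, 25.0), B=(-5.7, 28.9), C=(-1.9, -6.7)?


Area = |x_A(y_B-y_C) + x_B(y_C-y_A) + x_C(y_A-y_B)|/2
= |(-786.76) + 180.69 + 7.41|/2
= 598.66/2 = 299.33

299.33


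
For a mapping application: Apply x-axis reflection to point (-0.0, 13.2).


Reflection over x-axis: (x,y) -> (x,-y)
(0, 13.2) -> (0, -13.2)

(0, -13.2)


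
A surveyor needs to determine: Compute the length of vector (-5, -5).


|u| = sqrt((-5)^2 + (-5)^2) = sqrt(50) = 7.0711

7.0711


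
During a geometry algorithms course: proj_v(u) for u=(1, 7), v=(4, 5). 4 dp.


u.v = 39, |v| = sqrt(41) = 6.4031
Scalar projection = u.v / |v| = 39 / sqrt(41) = 6.0908

6.0908


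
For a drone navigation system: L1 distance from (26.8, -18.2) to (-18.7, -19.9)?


|26.8-(-18.7)| + |(-18.2)-(-19.9)| = 45.5 + 1.7 = 47.2

47.2


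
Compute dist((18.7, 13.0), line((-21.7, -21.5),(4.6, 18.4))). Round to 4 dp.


|cross product| = 704.61
|line direction| = sqrt(2283.7) = 47.7881
Distance = 704.61/sqrt(2283.7) = 14.7445

14.7445


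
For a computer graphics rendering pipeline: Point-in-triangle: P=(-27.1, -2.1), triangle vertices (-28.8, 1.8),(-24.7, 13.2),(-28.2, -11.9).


Cross products: AB x AP = -35.37, BC x BP = -6.69, CA x CP = -20.95
All same sign? yes

Yes, inside


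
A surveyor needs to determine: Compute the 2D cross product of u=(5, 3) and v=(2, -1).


u x v = u_x*v_y - u_y*v_x = 5*(-1) - 3*2
= (-5) - 6 = -11

-11


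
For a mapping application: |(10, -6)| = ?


|u| = sqrt(10^2 + (-6)^2) = sqrt(136) = 11.6619

11.6619


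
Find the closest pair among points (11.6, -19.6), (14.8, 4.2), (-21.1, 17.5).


d(P0,P1) = 24.0142, d(P0,P2) = 49.454, d(P1,P2) = 38.2845
Closest: P0 and P1

Closest pair: (11.6, -19.6) and (14.8, 4.2), distance = 24.0142


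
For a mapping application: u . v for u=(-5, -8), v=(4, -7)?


u . v = u_x*v_x + u_y*v_y = (-5)*4 + (-8)*(-7)
= (-20) + 56 = 36

36


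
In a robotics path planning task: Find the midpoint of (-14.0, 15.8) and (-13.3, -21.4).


M = (((-14)+(-13.3))/2, (15.8+(-21.4))/2)
= (-13.65, -2.8)

(-13.65, -2.8)


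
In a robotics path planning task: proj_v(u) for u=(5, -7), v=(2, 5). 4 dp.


u.v = -25, |v| = sqrt(29) = 5.3852
Scalar projection = u.v / |v| = -25 / sqrt(29) = -4.6424

-4.6424


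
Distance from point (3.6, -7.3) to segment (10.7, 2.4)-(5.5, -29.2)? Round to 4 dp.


Project P onto AB: t = 0.3349 (clamped to [0,1])
Closest point on segment: (8.9587, -8.1818)
Distance: 5.4308

5.4308


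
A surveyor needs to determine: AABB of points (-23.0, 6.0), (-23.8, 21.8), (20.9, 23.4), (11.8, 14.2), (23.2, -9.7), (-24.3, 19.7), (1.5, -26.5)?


x range: [-24.3, 23.2]
y range: [-26.5, 23.4]
Bounding box: (-24.3,-26.5) to (23.2,23.4)

(-24.3,-26.5) to (23.2,23.4)


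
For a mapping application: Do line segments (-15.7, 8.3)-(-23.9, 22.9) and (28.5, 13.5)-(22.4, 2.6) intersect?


Cross products: d1=-450.06, d2=-628.5, d3=-687.96, d4=-509.52
d1*d2 < 0 and d3*d4 < 0? no

No, they don't intersect


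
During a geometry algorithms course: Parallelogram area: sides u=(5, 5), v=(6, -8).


|u x v| = |5*(-8) - 5*6|
= |(-40) - 30| = 70

70


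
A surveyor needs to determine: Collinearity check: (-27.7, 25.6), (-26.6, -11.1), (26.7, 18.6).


Cross product: ((-26.6)-(-27.7))*(18.6-25.6) - ((-11.1)-25.6)*(26.7-(-27.7))
= 1988.78

No, not collinear


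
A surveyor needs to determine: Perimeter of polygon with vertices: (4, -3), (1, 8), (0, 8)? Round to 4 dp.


Sides: (4, -3)->(1, 8): sqrt(130) = 11.401754, (1, 8)->(0, 8): sqrt(1) = 1, (0, 8)->(4, -3): sqrt(137) = 11.7047
Sum = 24.106454
Perimeter = 24.1065

24.1065


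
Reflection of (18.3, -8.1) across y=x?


Reflection over y=x: (x,y) -> (y,x)
(18.3, -8.1) -> (-8.1, 18.3)

(-8.1, 18.3)


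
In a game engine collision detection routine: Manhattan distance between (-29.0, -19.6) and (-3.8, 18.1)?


|(-29)-(-3.8)| + |(-19.6)-18.1| = 25.2 + 37.7 = 62.9

62.9


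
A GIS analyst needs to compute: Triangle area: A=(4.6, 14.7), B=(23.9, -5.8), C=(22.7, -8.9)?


Area = |x_A(y_B-y_C) + x_B(y_C-y_A) + x_C(y_A-y_B)|/2
= |14.26 + (-564.04) + 465.35|/2
= 84.43/2 = 42.215

42.215


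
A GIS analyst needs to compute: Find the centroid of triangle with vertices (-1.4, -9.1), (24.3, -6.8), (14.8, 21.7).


Centroid = ((x_A+x_B+x_C)/3, (y_A+y_B+y_C)/3)
= (((-1.4)+24.3+14.8)/3, ((-9.1)+(-6.8)+21.7)/3)
= (12.5667, 1.9333)

(12.5667, 1.9333)


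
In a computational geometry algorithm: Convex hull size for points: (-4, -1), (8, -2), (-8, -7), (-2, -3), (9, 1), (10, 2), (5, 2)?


Convex hull vertices (CCW): (-8, -7), (8, -2), (10, 2), (5, 2), (-4, -1)
Count = 5

5


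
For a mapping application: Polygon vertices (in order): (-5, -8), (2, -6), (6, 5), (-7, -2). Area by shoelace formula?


Shoelace sum: ((-5)*(-6) - 2*(-8)) + (2*5 - 6*(-6)) + (6*(-2) - (-7)*5) + ((-7)*(-8) - (-5)*(-2))
= 161
Area = |161|/2 = 80.5

80.5


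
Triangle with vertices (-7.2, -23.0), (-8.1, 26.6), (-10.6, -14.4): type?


Side lengths squared: AB^2=2460.97, BC^2=1687.25, CA^2=85.52
Sorted: [85.52, 1687.25, 2460.97]
By sides: Scalene, By angles: Obtuse

Scalene, Obtuse


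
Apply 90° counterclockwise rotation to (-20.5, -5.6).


90° CCW: (x,y) -> (-y, x)
(-20.5,-5.6) -> (5.6, -20.5)

(5.6, -20.5)


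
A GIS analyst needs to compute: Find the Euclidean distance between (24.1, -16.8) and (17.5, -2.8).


dx=-6.6, dy=14
d^2 = (-6.6)^2 + 14^2 = 239.56
d = sqrt(239.56) = 15.4777

15.4777


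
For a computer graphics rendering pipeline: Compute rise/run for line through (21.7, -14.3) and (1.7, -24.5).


slope = (y2-y1)/(x2-x1) = ((-24.5)-(-14.3))/(1.7-21.7) = (-10.2)/(-20) = 0.51

0.51


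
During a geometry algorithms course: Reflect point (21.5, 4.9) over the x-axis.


Reflection over x-axis: (x,y) -> (x,-y)
(21.5, 4.9) -> (21.5, -4.9)

(21.5, -4.9)


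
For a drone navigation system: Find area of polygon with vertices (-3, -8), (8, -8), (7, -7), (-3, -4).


Shoelace sum: ((-3)*(-8) - 8*(-8)) + (8*(-7) - 7*(-8)) + (7*(-4) - (-3)*(-7)) + ((-3)*(-8) - (-3)*(-4))
= 51
Area = |51|/2 = 25.5

25.5


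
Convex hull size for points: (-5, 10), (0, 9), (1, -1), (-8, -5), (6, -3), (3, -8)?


Convex hull vertices (CCW): (-8, -5), (3, -8), (6, -3), (0, 9), (-5, 10)
Count = 5

5


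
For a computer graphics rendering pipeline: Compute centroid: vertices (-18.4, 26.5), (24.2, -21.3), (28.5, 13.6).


Centroid = ((x_A+x_B+x_C)/3, (y_A+y_B+y_C)/3)
= (((-18.4)+24.2+28.5)/3, (26.5+(-21.3)+13.6)/3)
= (11.4333, 6.2667)

(11.4333, 6.2667)


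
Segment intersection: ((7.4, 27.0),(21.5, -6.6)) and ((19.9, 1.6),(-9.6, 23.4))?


Cross products: d1=-476.8, d2=207.02, d3=61.86, d4=-621.96
d1*d2 < 0 and d3*d4 < 0? yes

Yes, they intersect


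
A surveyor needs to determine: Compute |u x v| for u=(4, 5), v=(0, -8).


|u x v| = |4*(-8) - 5*0|
= |(-32) - 0| = 32

32


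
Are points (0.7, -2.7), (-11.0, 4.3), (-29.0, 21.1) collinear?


Cross product: ((-11)-0.7)*(21.1-(-2.7)) - (4.3-(-2.7))*((-29)-0.7)
= -70.56

No, not collinear


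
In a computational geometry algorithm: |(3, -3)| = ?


|u| = sqrt(3^2 + (-3)^2) = sqrt(18) = 4.2426

4.2426


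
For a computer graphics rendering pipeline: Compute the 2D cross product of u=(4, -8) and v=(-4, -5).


u x v = u_x*v_y - u_y*v_x = 4*(-5) - (-8)*(-4)
= (-20) - 32 = -52

-52


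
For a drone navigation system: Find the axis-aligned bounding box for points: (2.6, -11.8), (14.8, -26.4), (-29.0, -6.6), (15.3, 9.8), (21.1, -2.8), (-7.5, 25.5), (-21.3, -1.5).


x range: [-29, 21.1]
y range: [-26.4, 25.5]
Bounding box: (-29,-26.4) to (21.1,25.5)

(-29,-26.4) to (21.1,25.5)


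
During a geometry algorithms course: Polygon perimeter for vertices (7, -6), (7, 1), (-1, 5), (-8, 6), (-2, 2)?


Sides: (7, -6)->(7, 1): sqrt(49) = 7, (7, 1)->(-1, 5): sqrt(80) = 8.944272, (-1, 5)->(-8, 6): sqrt(50) = 7.071068, (-8, 6)->(-2, 2): sqrt(52) = 7.211103, (-2, 2)->(7, -6): sqrt(145) = 12.041595
Sum = 42.268038
Perimeter = 42.268

42.268


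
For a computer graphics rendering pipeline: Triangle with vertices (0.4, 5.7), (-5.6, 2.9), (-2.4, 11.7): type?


Side lengths squared: AB^2=43.84, BC^2=87.68, CA^2=43.84
Sorted: [43.84, 43.84, 87.68]
By sides: Isosceles, By angles: Right

Isosceles, Right


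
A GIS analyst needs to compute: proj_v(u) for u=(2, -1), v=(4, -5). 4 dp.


u.v = 13, |v| = sqrt(41) = 6.4031
Scalar projection = u.v / |v| = 13 / sqrt(41) = 2.0303

2.0303


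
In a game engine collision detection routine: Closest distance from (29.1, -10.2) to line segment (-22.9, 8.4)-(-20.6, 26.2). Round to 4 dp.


Project P onto AB: t = 0 (clamped to [0,1])
Closest point on segment: (-22.9, 8.4)
Distance: 55.2264

55.2264


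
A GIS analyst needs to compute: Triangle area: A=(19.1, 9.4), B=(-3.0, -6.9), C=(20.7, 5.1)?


Area = |x_A(y_B-y_C) + x_B(y_C-y_A) + x_C(y_A-y_B)|/2
= |(-229.2) + 12.9 + 337.41|/2
= 121.11/2 = 60.555

60.555


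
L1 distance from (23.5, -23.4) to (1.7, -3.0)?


|23.5-1.7| + |(-23.4)-(-3)| = 21.8 + 20.4 = 42.2

42.2


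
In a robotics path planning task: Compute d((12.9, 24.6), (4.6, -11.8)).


dx=-8.3, dy=-36.4
d^2 = (-8.3)^2 + (-36.4)^2 = 1393.85
d = sqrt(1393.85) = 37.3343

37.3343


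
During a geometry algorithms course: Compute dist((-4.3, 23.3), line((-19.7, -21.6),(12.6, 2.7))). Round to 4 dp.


|cross product| = 1076.05
|line direction| = sqrt(1633.78) = 40.42
Distance = 1076.05/sqrt(1633.78) = 26.6217

26.6217


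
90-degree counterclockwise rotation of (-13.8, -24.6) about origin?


90° CCW: (x,y) -> (-y, x)
(-13.8,-24.6) -> (24.6, -13.8)

(24.6, -13.8)


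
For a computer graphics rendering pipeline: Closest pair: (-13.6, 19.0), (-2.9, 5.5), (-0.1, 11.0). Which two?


d(P0,P1) = 17.2261, d(P0,P2) = 15.6924, d(P1,P2) = 6.1717
Closest: P1 and P2

Closest pair: (-2.9, 5.5) and (-0.1, 11.0), distance = 6.1717


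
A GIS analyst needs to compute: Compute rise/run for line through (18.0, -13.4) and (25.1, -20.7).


slope = (y2-y1)/(x2-x1) = ((-20.7)-(-13.4))/(25.1-18) = (-7.3)/7.1 = -1.0282

-1.0282


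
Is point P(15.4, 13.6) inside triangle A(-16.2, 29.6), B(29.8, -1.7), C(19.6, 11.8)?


Cross products: AB x AP = 253.08, BC x BP = 38.34, CA x CP = 10.32
All same sign? yes

Yes, inside


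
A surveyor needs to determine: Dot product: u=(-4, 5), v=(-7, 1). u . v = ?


u . v = u_x*v_x + u_y*v_y = (-4)*(-7) + 5*1
= 28 + 5 = 33

33


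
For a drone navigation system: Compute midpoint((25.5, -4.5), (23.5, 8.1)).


M = ((25.5+23.5)/2, ((-4.5)+8.1)/2)
= (24.5, 1.8)

(24.5, 1.8)


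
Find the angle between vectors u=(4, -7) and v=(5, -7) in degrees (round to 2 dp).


u.v = 69, |u| = sqrt(65) = 8.0623, |v| = sqrt(74) = 8.6023
cos(theta) = u.v/(|u||v|) = 69/sqrt(4810) = 0.994893
theta = acos(0.994893) = 5.79 degrees

5.79 degrees


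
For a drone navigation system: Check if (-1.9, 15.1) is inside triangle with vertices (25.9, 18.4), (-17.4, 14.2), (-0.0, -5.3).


Cross products: AB x AP = 26.13, BC x BP = 317.91, CA x CP = 573.39
All same sign? yes

Yes, inside


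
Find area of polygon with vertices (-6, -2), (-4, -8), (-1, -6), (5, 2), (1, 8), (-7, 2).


Shoelace sum: ((-6)*(-8) - (-4)*(-2)) + ((-4)*(-6) - (-1)*(-8)) + ((-1)*2 - 5*(-6)) + (5*8 - 1*2) + (1*2 - (-7)*8) + ((-7)*(-2) - (-6)*2)
= 206
Area = |206|/2 = 103

103


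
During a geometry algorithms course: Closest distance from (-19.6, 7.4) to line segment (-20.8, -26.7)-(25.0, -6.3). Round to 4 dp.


Project P onto AB: t = 0.2986 (clamped to [0,1])
Closest point on segment: (-7.1245, -20.6087)
Distance: 30.6615

30.6615


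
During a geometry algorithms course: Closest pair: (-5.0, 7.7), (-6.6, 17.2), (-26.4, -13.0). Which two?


d(P0,P1) = 9.6338, d(P0,P2) = 29.7733, d(P1,P2) = 36.112
Closest: P0 and P1

Closest pair: (-5.0, 7.7) and (-6.6, 17.2), distance = 9.6338


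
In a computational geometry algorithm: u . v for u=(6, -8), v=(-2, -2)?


u . v = u_x*v_x + u_y*v_y = 6*(-2) + (-8)*(-2)
= (-12) + 16 = 4

4


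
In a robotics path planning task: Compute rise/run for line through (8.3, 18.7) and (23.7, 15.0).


slope = (y2-y1)/(x2-x1) = (15-18.7)/(23.7-8.3) = (-3.7)/15.4 = -0.2403

-0.2403


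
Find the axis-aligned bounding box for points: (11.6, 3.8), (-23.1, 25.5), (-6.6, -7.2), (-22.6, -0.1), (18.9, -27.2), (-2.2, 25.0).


x range: [-23.1, 18.9]
y range: [-27.2, 25.5]
Bounding box: (-23.1,-27.2) to (18.9,25.5)

(-23.1,-27.2) to (18.9,25.5)


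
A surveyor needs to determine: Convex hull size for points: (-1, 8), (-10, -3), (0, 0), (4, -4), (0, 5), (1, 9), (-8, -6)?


Convex hull vertices (CCW): (-10, -3), (-8, -6), (4, -4), (1, 9), (-1, 8)
Count = 5

5


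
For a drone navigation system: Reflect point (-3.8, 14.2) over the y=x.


Reflection over y=x: (x,y) -> (y,x)
(-3.8, 14.2) -> (14.2, -3.8)

(14.2, -3.8)


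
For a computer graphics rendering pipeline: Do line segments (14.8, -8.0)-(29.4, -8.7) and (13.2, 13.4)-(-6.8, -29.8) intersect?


Cross products: d1=497.12, d2=1141.84, d3=311.32, d4=-333.4
d1*d2 < 0 and d3*d4 < 0? no

No, they don't intersect


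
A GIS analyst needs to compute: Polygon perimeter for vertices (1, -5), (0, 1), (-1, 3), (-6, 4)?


Sides: (1, -5)->(0, 1): sqrt(37) = 6.082763, (0, 1)->(-1, 3): sqrt(5) = 2.236068, (-1, 3)->(-6, 4): sqrt(26) = 5.09902, (-6, 4)->(1, -5): sqrt(130) = 11.401754
Sum = 24.819605
Perimeter = 24.8196

24.8196


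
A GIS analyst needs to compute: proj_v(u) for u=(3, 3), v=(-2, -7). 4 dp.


u.v = -27, |v| = sqrt(53) = 7.2801
Scalar projection = u.v / |v| = -27 / sqrt(53) = -3.7087

-3.7087


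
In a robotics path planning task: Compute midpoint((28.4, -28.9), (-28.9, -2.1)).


M = ((28.4+(-28.9))/2, ((-28.9)+(-2.1))/2)
= (-0.25, -15.5)

(-0.25, -15.5)


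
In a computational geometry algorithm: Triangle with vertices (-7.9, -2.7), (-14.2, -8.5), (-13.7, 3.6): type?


Side lengths squared: AB^2=73.33, BC^2=146.66, CA^2=73.33
Sorted: [73.33, 73.33, 146.66]
By sides: Isosceles, By angles: Right

Isosceles, Right


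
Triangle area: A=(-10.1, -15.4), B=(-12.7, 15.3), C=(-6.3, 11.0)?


Area = |x_A(y_B-y_C) + x_B(y_C-y_A) + x_C(y_A-y_B)|/2
= |(-43.43) + (-335.28) + 193.41|/2
= 185.3/2 = 92.65

92.65


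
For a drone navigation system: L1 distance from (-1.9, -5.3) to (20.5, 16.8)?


|(-1.9)-20.5| + |(-5.3)-16.8| = 22.4 + 22.1 = 44.5

44.5


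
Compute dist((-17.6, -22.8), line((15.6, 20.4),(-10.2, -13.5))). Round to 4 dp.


|cross product| = 10.92
|line direction| = sqrt(1814.85) = 42.6011
Distance = 10.92/sqrt(1814.85) = 0.2563

0.2563


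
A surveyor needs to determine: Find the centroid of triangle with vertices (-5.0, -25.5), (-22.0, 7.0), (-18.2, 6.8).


Centroid = ((x_A+x_B+x_C)/3, (y_A+y_B+y_C)/3)
= (((-5)+(-22)+(-18.2))/3, ((-25.5)+7+6.8)/3)
= (-15.0667, -3.9)

(-15.0667, -3.9)


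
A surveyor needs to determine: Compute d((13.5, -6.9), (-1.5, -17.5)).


dx=-15, dy=-10.6
d^2 = (-15)^2 + (-10.6)^2 = 337.36
d = sqrt(337.36) = 18.3674

18.3674


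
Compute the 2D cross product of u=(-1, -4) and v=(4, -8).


u x v = u_x*v_y - u_y*v_x = (-1)*(-8) - (-4)*4
= 8 - (-16) = 24

24


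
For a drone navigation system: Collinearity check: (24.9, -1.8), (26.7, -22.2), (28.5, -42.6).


Cross product: (26.7-24.9)*((-42.6)-(-1.8)) - ((-22.2)-(-1.8))*(28.5-24.9)
= 0

Yes, collinear


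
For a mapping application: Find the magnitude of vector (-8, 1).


|u| = sqrt((-8)^2 + 1^2) = sqrt(65) = 8.0623

8.0623


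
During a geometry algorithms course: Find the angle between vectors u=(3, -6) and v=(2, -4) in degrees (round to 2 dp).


u.v = 30, |u| = sqrt(45) = 6.7082, |v| = sqrt(20) = 4.4721
cos(theta) = u.v/(|u||v|) = 30/sqrt(900) = 1
theta = acos(1) = 0 degrees

0 degrees


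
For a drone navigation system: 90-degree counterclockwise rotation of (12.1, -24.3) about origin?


90° CCW: (x,y) -> (-y, x)
(12.1,-24.3) -> (24.3, 12.1)

(24.3, 12.1)


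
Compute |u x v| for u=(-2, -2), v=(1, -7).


|u x v| = |(-2)*(-7) - (-2)*1|
= |14 - (-2)| = 16

16


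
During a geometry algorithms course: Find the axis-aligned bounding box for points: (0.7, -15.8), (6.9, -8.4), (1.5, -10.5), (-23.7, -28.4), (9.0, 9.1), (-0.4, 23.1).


x range: [-23.7, 9]
y range: [-28.4, 23.1]
Bounding box: (-23.7,-28.4) to (9,23.1)

(-23.7,-28.4) to (9,23.1)


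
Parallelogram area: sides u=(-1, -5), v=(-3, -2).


|u x v| = |(-1)*(-2) - (-5)*(-3)|
= |2 - 15| = 13

13


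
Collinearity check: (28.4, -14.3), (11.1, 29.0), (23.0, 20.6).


Cross product: (11.1-28.4)*(20.6-(-14.3)) - (29-(-14.3))*(23-28.4)
= -369.95

No, not collinear


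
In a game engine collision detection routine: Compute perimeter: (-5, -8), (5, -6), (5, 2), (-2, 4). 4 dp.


Sides: (-5, -8)->(5, -6): sqrt(104) = 10.198039, (5, -6)->(5, 2): sqrt(64) = 8, (5, 2)->(-2, 4): sqrt(53) = 7.28011, (-2, 4)->(-5, -8): sqrt(153) = 12.369317
Sum = 37.847466
Perimeter = 37.8475

37.8475


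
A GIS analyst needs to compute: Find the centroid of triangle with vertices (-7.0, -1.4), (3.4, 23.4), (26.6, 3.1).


Centroid = ((x_A+x_B+x_C)/3, (y_A+y_B+y_C)/3)
= (((-7)+3.4+26.6)/3, ((-1.4)+23.4+3.1)/3)
= (7.6667, 8.3667)

(7.6667, 8.3667)


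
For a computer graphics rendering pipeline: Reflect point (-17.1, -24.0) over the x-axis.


Reflection over x-axis: (x,y) -> (x,-y)
(-17.1, -24) -> (-17.1, 24)

(-17.1, 24)


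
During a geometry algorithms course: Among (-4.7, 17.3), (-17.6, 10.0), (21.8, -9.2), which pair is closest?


d(P0,P1) = 14.8223, d(P0,P2) = 37.4767, d(P1,P2) = 43.8292
Closest: P0 and P1

Closest pair: (-4.7, 17.3) and (-17.6, 10.0), distance = 14.8223


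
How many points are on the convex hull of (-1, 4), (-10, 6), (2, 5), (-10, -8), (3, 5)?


Convex hull vertices (CCW): (-10, -8), (3, 5), (-10, 6)
Count = 3

3


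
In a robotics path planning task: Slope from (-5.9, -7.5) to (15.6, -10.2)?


slope = (y2-y1)/(x2-x1) = ((-10.2)-(-7.5))/(15.6-(-5.9)) = (-2.7)/21.5 = -0.1256

-0.1256


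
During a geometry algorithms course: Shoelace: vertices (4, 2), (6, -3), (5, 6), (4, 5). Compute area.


Shoelace sum: (4*(-3) - 6*2) + (6*6 - 5*(-3)) + (5*5 - 4*6) + (4*2 - 4*5)
= 16
Area = |16|/2 = 8

8


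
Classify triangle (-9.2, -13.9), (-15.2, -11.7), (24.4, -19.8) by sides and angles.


Side lengths squared: AB^2=40.84, BC^2=1633.77, CA^2=1163.77
Sorted: [40.84, 1163.77, 1633.77]
By sides: Scalene, By angles: Obtuse

Scalene, Obtuse


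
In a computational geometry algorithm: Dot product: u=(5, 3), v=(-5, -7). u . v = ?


u . v = u_x*v_x + u_y*v_y = 5*(-5) + 3*(-7)
= (-25) + (-21) = -46

-46


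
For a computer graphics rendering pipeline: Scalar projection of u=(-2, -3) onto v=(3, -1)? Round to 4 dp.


u.v = -3, |v| = sqrt(10) = 3.1623
Scalar projection = u.v / |v| = -3 / sqrt(10) = -0.9487

-0.9487


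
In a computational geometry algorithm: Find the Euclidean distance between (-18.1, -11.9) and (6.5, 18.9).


dx=24.6, dy=30.8
d^2 = 24.6^2 + 30.8^2 = 1553.8
d = sqrt(1553.8) = 39.4183

39.4183


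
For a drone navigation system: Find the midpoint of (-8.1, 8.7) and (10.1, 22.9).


M = (((-8.1)+10.1)/2, (8.7+22.9)/2)
= (1, 15.8)

(1, 15.8)


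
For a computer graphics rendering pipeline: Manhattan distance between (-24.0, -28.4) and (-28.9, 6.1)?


|(-24)-(-28.9)| + |(-28.4)-6.1| = 4.9 + 34.5 = 39.4

39.4


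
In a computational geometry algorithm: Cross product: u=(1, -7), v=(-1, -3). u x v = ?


u x v = u_x*v_y - u_y*v_x = 1*(-3) - (-7)*(-1)
= (-3) - 7 = -10

-10


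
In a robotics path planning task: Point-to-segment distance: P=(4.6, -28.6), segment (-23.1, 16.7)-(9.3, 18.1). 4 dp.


Project P onto AB: t = 0.793 (clamped to [0,1])
Closest point on segment: (2.5946, 17.8103)
Distance: 46.4536

46.4536


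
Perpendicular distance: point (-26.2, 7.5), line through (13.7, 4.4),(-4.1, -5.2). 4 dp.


|cross product| = 438.22
|line direction| = sqrt(409) = 20.2237
Distance = 438.22/sqrt(409) = 21.6686

21.6686


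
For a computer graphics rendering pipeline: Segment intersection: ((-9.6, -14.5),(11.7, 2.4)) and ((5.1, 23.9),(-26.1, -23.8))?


Cross products: d1=496.89, d2=985.62, d3=569.49, d4=80.76
d1*d2 < 0 and d3*d4 < 0? no

No, they don't intersect


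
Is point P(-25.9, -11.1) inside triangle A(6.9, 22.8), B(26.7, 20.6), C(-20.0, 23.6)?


Cross products: AB x AP = -743.38, BC x BP = 1638.19, CA x CP = -938.15
All same sign? no

No, outside


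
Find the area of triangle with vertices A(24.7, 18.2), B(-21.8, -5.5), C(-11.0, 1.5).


Area = |x_A(y_B-y_C) + x_B(y_C-y_A) + x_C(y_A-y_B)|/2
= |(-172.9) + 364.06 + (-260.7)|/2
= 69.54/2 = 34.77

34.77


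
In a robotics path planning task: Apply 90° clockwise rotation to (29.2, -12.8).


90° CW: (x,y) -> (y, -x)
(29.2,-12.8) -> (-12.8, -29.2)

(-12.8, -29.2)


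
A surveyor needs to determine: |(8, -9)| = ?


|u| = sqrt(8^2 + (-9)^2) = sqrt(145) = 12.0416

12.0416


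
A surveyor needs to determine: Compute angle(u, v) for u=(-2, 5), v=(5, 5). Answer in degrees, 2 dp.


u.v = 15, |u| = sqrt(29) = 5.3852, |v| = sqrt(50) = 7.0711
cos(theta) = u.v/(|u||v|) = 15/sqrt(1450) = 0.393919
theta = acos(0.393919) = 66.8 degrees

66.8 degrees


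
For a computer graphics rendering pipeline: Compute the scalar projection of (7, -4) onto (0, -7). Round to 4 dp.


u.v = 28, |v| = sqrt(49) = 7
Scalar projection = u.v / |v| = 28 / sqrt(49) = 4

4


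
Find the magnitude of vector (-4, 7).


|u| = sqrt((-4)^2 + 7^2) = sqrt(65) = 8.0623

8.0623


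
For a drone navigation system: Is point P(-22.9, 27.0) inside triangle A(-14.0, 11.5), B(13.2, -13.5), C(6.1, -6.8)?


Cross products: AB x AP = 199.1, BC x BP = -45.68, CA x CP = -148.68
All same sign? no

No, outside


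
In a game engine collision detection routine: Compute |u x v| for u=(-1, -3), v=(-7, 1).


|u x v| = |(-1)*1 - (-3)*(-7)|
= |(-1) - 21| = 22

22


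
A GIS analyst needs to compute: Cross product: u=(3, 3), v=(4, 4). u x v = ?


u x v = u_x*v_y - u_y*v_x = 3*4 - 3*4
= 12 - 12 = 0

0


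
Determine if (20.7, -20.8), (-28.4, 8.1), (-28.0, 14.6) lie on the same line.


Cross product: ((-28.4)-20.7)*(14.6-(-20.8)) - (8.1-(-20.8))*((-28)-20.7)
= -330.71

No, not collinear


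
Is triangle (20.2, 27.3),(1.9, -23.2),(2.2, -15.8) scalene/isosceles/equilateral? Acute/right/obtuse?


Side lengths squared: AB^2=2885.14, BC^2=54.85, CA^2=2181.61
Sorted: [54.85, 2181.61, 2885.14]
By sides: Scalene, By angles: Obtuse

Scalene, Obtuse


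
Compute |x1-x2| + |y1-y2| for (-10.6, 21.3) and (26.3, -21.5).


|(-10.6)-26.3| + |21.3-(-21.5)| = 36.9 + 42.8 = 79.7

79.7


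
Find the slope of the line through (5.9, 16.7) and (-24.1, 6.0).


slope = (y2-y1)/(x2-x1) = (6-16.7)/((-24.1)-5.9) = (-10.7)/(-30) = 0.3567

0.3567


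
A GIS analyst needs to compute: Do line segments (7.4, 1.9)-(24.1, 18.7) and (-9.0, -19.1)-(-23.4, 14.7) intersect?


Cross products: d1=-856.72, d2=-1663.1, d3=-75.18, d4=731.2
d1*d2 < 0 and d3*d4 < 0? no

No, they don't intersect


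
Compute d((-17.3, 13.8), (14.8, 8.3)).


dx=32.1, dy=-5.5
d^2 = 32.1^2 + (-5.5)^2 = 1060.66
d = sqrt(1060.66) = 32.5678

32.5678


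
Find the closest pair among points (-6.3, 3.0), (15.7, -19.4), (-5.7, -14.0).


d(P0,P1) = 31.3968, d(P0,P2) = 17.0106, d(P1,P2) = 22.0708
Closest: P0 and P2

Closest pair: (-6.3, 3.0) and (-5.7, -14.0), distance = 17.0106


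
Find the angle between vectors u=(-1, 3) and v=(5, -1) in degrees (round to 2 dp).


u.v = -8, |u| = sqrt(10) = 3.1623, |v| = sqrt(26) = 5.099
cos(theta) = u.v/(|u||v|) = -8/sqrt(260) = -0.496139
theta = acos(-0.496139) = 119.74 degrees

119.74 degrees


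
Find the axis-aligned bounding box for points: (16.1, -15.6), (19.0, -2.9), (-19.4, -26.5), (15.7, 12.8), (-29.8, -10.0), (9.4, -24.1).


x range: [-29.8, 19]
y range: [-26.5, 12.8]
Bounding box: (-29.8,-26.5) to (19,12.8)

(-29.8,-26.5) to (19,12.8)


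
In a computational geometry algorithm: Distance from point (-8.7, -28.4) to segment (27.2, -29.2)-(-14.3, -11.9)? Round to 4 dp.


Project P onto AB: t = 0.7438 (clamped to [0,1])
Closest point on segment: (-3.6691, -16.3317)
Distance: 13.075

13.075


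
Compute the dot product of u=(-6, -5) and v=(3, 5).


u . v = u_x*v_x + u_y*v_y = (-6)*3 + (-5)*5
= (-18) + (-25) = -43

-43


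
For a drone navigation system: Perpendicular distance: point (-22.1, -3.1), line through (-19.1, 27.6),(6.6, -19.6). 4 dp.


|cross product| = 930.59
|line direction| = sqrt(2888.33) = 53.7432
Distance = 930.59/sqrt(2888.33) = 17.3155

17.3155


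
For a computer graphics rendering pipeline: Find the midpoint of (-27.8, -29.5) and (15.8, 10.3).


M = (((-27.8)+15.8)/2, ((-29.5)+10.3)/2)
= (-6, -9.6)

(-6, -9.6)


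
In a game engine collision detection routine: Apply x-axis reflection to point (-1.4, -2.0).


Reflection over x-axis: (x,y) -> (x,-y)
(-1.4, -2) -> (-1.4, 2)

(-1.4, 2)


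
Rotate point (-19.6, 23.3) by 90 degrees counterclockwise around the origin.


90° CCW: (x,y) -> (-y, x)
(-19.6,23.3) -> (-23.3, -19.6)

(-23.3, -19.6)


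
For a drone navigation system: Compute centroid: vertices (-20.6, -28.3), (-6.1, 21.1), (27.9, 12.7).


Centroid = ((x_A+x_B+x_C)/3, (y_A+y_B+y_C)/3)
= (((-20.6)+(-6.1)+27.9)/3, ((-28.3)+21.1+12.7)/3)
= (0.4, 1.8333)

(0.4, 1.8333)


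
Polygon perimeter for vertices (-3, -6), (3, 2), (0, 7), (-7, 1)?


Sides: (-3, -6)->(3, 2): sqrt(100) = 10, (3, 2)->(0, 7): sqrt(34) = 5.830952, (0, 7)->(-7, 1): sqrt(85) = 9.219544, (-7, 1)->(-3, -6): sqrt(65) = 8.062258
Sum = 33.112754
Perimeter = 33.1128

33.1128


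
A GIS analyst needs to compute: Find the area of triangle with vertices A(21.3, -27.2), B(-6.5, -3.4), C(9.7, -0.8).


Area = |x_A(y_B-y_C) + x_B(y_C-y_A) + x_C(y_A-y_B)|/2
= |(-55.38) + (-171.6) + (-230.86)|/2
= 457.84/2 = 228.92

228.92


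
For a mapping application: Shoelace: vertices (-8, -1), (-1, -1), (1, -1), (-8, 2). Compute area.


Shoelace sum: ((-8)*(-1) - (-1)*(-1)) + ((-1)*(-1) - 1*(-1)) + (1*2 - (-8)*(-1)) + ((-8)*(-1) - (-8)*2)
= 27
Area = |27|/2 = 13.5

13.5


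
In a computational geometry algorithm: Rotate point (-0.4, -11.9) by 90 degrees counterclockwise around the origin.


90° CCW: (x,y) -> (-y, x)
(-0.4,-11.9) -> (11.9, -0.4)

(11.9, -0.4)


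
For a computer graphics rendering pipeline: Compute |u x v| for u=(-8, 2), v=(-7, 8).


|u x v| = |(-8)*8 - 2*(-7)|
= |(-64) - (-14)| = 50

50


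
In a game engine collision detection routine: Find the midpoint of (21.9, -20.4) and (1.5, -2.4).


M = ((21.9+1.5)/2, ((-20.4)+(-2.4))/2)
= (11.7, -11.4)

(11.7, -11.4)


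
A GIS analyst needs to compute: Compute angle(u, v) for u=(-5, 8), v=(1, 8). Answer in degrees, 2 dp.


u.v = 59, |u| = sqrt(89) = 9.434, |v| = sqrt(65) = 8.0623
cos(theta) = u.v/(|u||v|) = 59/sqrt(5785) = 0.775712
theta = acos(0.775712) = 39.13 degrees

39.13 degrees


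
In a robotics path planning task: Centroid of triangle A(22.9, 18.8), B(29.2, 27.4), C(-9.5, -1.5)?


Centroid = ((x_A+x_B+x_C)/3, (y_A+y_B+y_C)/3)
= ((22.9+29.2+(-9.5))/3, (18.8+27.4+(-1.5))/3)
= (14.2, 14.9)

(14.2, 14.9)


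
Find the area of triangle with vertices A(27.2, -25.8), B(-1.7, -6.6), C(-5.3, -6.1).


Area = |x_A(y_B-y_C) + x_B(y_C-y_A) + x_C(y_A-y_B)|/2
= |(-13.6) + (-33.49) + 101.76|/2
= 54.67/2 = 27.335

27.335


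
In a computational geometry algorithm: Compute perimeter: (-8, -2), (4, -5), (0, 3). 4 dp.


Sides: (-8, -2)->(4, -5): sqrt(153) = 12.369317, (4, -5)->(0, 3): sqrt(80) = 8.944272, (0, 3)->(-8, -2): sqrt(89) = 9.433981
Sum = 30.74757
Perimeter = 30.7476

30.7476


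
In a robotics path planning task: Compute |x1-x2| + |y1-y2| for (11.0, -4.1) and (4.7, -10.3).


|11-4.7| + |(-4.1)-(-10.3)| = 6.3 + 6.2 = 12.5

12.5


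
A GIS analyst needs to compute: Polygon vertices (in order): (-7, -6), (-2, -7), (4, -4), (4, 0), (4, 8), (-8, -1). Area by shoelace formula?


Shoelace sum: ((-7)*(-7) - (-2)*(-6)) + ((-2)*(-4) - 4*(-7)) + (4*0 - 4*(-4)) + (4*8 - 4*0) + (4*(-1) - (-8)*8) + ((-8)*(-6) - (-7)*(-1))
= 222
Area = |222|/2 = 111

111


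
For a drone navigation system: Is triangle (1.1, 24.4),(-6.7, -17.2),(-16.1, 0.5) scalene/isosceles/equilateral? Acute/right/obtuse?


Side lengths squared: AB^2=1791.4, BC^2=401.65, CA^2=867.05
Sorted: [401.65, 867.05, 1791.4]
By sides: Scalene, By angles: Obtuse

Scalene, Obtuse


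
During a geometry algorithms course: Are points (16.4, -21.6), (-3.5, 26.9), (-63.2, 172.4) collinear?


Cross product: ((-3.5)-16.4)*(172.4-(-21.6)) - (26.9-(-21.6))*((-63.2)-16.4)
= 0

Yes, collinear


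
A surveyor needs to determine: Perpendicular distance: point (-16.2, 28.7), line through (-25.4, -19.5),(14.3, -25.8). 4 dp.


|cross product| = 1971.5
|line direction| = sqrt(1615.78) = 40.1968
Distance = 1971.5/sqrt(1615.78) = 49.0462

49.0462


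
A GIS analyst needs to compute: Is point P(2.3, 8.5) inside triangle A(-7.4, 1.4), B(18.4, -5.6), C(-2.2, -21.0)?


Cross products: AB x AP = 251.08, BC x BP = -538.4, CA x CP = -254.2
All same sign? no

No, outside


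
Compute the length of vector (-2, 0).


|u| = sqrt((-2)^2 + 0^2) = sqrt(4) = 2

2


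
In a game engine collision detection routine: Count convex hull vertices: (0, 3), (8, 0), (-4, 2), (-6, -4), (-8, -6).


Convex hull vertices (CCW): (-8, -6), (8, 0), (0, 3), (-4, 2)
Count = 4

4


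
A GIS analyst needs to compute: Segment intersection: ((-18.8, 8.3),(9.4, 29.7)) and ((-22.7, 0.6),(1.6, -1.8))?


Cross products: d1=196.47, d2=784.17, d3=-133.68, d4=-721.38
d1*d2 < 0 and d3*d4 < 0? no

No, they don't intersect


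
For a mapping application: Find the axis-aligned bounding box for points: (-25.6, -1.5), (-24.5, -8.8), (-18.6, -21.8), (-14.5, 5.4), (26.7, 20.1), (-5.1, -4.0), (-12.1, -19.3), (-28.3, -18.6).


x range: [-28.3, 26.7]
y range: [-21.8, 20.1]
Bounding box: (-28.3,-21.8) to (26.7,20.1)

(-28.3,-21.8) to (26.7,20.1)


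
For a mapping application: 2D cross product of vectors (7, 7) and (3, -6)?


u x v = u_x*v_y - u_y*v_x = 7*(-6) - 7*3
= (-42) - 21 = -63

-63


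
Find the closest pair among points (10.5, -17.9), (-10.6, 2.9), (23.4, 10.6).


d(P0,P1) = 29.6285, d(P0,P2) = 31.2835, d(P1,P2) = 34.861
Closest: P0 and P1

Closest pair: (10.5, -17.9) and (-10.6, 2.9), distance = 29.6285


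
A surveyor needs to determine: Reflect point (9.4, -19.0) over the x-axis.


Reflection over x-axis: (x,y) -> (x,-y)
(9.4, -19) -> (9.4, 19)

(9.4, 19)


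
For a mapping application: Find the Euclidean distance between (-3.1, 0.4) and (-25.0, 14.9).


dx=-21.9, dy=14.5
d^2 = (-21.9)^2 + 14.5^2 = 689.86
d = sqrt(689.86) = 26.2652

26.2652


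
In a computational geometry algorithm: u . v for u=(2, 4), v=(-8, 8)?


u . v = u_x*v_x + u_y*v_y = 2*(-8) + 4*8
= (-16) + 32 = 16

16


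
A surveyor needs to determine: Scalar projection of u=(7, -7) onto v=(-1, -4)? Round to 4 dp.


u.v = 21, |v| = sqrt(17) = 4.1231
Scalar projection = u.v / |v| = 21 / sqrt(17) = 5.0932

5.0932


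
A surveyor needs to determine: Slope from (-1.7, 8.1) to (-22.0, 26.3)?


slope = (y2-y1)/(x2-x1) = (26.3-8.1)/((-22)-(-1.7)) = 18.2/(-20.3) = -0.8966

-0.8966


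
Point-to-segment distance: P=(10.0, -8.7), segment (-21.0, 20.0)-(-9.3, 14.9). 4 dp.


Project P onto AB: t = 1 (clamped to [0,1])
Closest point on segment: (-9.3, 14.9)
Distance: 30.4869

30.4869


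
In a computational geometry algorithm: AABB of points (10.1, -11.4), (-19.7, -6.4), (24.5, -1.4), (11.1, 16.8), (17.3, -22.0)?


x range: [-19.7, 24.5]
y range: [-22, 16.8]
Bounding box: (-19.7,-22) to (24.5,16.8)

(-19.7,-22) to (24.5,16.8)
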